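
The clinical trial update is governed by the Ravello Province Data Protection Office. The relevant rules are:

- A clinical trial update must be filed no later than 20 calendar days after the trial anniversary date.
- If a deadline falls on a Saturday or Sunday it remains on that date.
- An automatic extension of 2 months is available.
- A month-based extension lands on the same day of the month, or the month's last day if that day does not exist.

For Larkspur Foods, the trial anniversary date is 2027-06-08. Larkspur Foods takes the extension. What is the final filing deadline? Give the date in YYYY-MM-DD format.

2027-08-28

From 2027-06-08, 20 calendar days later is 2027-06-28.
2027-06-28 is a Monday; no weekend or holiday adjustment applies.
Applying the 2 months extension: 2 months after 2027-06-28 is 2027-08-28.
2027-08-28 falls on a Saturday. The rules make no weekend/holiday allowance, so it remains 2027-08-28.
The final due date is 2027-08-28.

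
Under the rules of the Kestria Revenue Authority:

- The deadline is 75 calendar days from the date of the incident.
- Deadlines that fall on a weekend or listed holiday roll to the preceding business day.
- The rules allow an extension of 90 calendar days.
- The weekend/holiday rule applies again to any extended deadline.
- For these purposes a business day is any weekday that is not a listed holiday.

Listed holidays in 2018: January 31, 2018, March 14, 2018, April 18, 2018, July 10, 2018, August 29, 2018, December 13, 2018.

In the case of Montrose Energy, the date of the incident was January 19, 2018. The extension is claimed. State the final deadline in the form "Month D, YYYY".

75 calendar days after January 19, 2018 is April 4, 2018.
April 4, 2018 (Wednesday) is already a business day.
The 90-calendar-day extension moves the deadline from April 4, 2018 to July 3, 2018.
July 3, 2018 falls on a Tuesday, which is a business day, so no adjustment is needed.
So the filing is due July 3, 2018.

July 3, 2018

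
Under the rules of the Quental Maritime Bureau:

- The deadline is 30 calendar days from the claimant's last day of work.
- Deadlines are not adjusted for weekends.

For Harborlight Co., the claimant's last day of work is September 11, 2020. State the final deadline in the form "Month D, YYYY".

October 11, 2020

30 calendar days after September 11, 2020 is October 11, 2020.
October 11, 2020 is a Sunday; no weekend or holiday adjustment applies.
Final deadline: October 11, 2020.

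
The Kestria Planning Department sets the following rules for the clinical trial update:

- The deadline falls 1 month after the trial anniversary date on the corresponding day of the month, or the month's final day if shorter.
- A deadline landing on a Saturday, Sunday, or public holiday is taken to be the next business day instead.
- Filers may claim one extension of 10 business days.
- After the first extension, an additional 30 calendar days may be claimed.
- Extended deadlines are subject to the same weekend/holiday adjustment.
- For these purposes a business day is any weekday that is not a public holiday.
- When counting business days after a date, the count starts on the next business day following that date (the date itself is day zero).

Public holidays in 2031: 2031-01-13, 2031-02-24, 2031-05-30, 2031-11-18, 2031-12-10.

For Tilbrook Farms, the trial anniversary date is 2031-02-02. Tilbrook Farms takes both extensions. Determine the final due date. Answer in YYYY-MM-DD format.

2031-04-16

1 month from 2031-02-02 is 2031-03-02.
2031-03-02 is a Sunday, so it moves to the next business day, 2031-03-03 (Monday).
Applying the 10-business-day extension: 10 business days after 2031-03-03 is 2031-03-17.
Since 2031-03-17 is a Monday and not a holiday, the date is unchanged.
Applying the 30-calendar-day extension: 2031-03-17 + 30 days = 2031-04-16.
Since 2031-04-16 is a Wednesday and not a holiday, the date is unchanged.
Deadline: 2031-04-16.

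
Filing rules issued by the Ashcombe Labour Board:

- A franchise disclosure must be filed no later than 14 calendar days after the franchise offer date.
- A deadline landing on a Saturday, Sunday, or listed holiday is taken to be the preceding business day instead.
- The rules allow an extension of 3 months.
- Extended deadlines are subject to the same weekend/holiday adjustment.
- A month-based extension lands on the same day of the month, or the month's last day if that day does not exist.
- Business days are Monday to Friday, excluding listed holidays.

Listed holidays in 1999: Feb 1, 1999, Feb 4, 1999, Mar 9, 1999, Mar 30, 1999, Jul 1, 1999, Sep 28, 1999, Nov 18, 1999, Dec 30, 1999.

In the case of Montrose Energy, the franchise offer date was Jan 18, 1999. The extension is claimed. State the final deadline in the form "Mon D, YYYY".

Trigger date Jan 18, 1999 + 14 calendar days = Feb 1, 1999.
Feb 1, 1999 is a listed holiday, so it moves to the preceding business day, Jan 29, 1999 (Friday).
Add 3 months to Jan 29, 1999: Apr 29, 1999.
Since Apr 29, 1999 is a Thursday and not a holiday, the date is unchanged.
So the filing is due Apr 29, 1999.

Apr 29, 1999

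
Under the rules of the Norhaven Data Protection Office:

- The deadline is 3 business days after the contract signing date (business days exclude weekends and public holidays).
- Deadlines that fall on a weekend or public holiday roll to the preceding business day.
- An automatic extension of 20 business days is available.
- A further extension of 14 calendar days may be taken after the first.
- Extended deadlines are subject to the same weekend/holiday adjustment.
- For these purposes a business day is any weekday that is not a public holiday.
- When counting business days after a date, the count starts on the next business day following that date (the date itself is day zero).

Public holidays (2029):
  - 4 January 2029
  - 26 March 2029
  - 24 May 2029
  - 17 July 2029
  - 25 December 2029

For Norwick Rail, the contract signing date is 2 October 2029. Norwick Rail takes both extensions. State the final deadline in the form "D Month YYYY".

Starting the day after 2 October 2029 and counting 3 business days lands on 5 October 2029.
Since 5 October 2029 is a Friday and not a holiday, the date is unchanged.
Counting 20 further business days from 5 October 2029 reaches 2 November 2029.
2 November 2029 (Friday) is already a business day.
With the 14-day extension, 2 November 2029 becomes 16 November 2029.
16 November 2029 (Friday) is already a business day.
Deadline: 16 November 2029.

16 November 2029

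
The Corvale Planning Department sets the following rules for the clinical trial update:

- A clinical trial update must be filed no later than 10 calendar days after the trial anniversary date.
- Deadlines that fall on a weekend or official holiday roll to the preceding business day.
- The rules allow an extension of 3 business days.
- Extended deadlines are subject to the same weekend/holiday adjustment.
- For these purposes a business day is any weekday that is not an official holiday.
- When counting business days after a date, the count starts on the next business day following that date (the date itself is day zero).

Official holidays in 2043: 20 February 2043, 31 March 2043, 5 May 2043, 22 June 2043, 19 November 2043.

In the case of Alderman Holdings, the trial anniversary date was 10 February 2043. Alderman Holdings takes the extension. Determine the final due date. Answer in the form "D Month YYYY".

Adding 10 calendar days to 10 February 2043 gives 20 February 2043.
20 February 2043 falls on a listed holiday. Rolling to the preceding business day gives 19 February 2043, a Thursday.
Applying the 3-business-day extension: 3 business days after 19 February 2043 is 25 February 2043.
25 February 2043 falls on a Wednesday, which is a business day, so no adjustment is needed.
The final due date is 25 February 2043.

25 February 2043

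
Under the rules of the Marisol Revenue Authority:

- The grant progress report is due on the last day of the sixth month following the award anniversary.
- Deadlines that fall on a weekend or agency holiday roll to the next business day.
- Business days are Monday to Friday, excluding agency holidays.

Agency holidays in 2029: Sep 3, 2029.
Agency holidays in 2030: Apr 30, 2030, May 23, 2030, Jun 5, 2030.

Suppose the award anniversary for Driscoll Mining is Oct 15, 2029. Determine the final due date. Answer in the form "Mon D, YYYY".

6 months after Oct 15, 2029 falls in April 2030; the last day of that month is Apr 30, 2030.
Apr 30, 2030 falls on a listed holiday. Rolling to the next business day gives May 1, 2030, a Wednesday.
Deadline: May 1, 2030.

May 1, 2030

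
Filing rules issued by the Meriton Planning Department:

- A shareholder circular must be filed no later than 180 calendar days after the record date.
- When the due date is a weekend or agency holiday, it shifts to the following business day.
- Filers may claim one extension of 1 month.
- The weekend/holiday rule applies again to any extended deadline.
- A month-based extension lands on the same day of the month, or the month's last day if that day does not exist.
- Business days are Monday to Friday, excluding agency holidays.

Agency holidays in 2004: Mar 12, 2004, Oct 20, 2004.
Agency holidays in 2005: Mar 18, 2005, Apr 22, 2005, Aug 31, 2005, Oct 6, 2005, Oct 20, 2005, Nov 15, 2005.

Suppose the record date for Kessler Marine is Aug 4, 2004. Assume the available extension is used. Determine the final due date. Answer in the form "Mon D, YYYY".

Feb 28, 2005

Adding 180 calendar days to Aug 4, 2004 gives Jan 31, 2005.
Since Jan 31, 2005 is a Monday and not a holiday, the date is unchanged.
Add 1 month to Jan 31, 2005: Feb 28, 2005 (day 31 does not exist in February, so the month's last day is used).
Feb 28, 2005 is a Monday and not a listed holiday, so it stands.
Deadline: Feb 28, 2005.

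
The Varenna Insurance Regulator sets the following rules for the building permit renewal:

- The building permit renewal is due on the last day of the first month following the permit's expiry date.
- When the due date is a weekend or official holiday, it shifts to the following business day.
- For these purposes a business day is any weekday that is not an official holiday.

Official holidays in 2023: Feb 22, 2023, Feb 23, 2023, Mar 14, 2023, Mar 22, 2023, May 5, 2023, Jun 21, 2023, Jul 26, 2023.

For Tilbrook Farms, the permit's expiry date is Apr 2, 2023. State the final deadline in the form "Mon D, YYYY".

May 31, 2023

The first month after Apr 2, 2023 is May 2023, whose last day is May 31, 2023.
May 31, 2023 (Wednesday) is already a business day.
Final deadline: May 31, 2023.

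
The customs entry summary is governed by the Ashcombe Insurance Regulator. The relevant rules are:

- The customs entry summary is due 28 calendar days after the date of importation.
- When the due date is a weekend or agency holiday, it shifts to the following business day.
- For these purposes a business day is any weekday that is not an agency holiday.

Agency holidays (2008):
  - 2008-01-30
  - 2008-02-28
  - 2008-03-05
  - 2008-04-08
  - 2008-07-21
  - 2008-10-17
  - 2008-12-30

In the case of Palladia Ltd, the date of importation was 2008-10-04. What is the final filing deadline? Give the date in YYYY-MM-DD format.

2008-11-03

28 calendar days after 2008-10-04 is 2008-11-01.
2008-11-01 falls on a Saturday. Rolling to the next business day gives 2008-11-03, a Monday.
Deadline: 2008-11-03.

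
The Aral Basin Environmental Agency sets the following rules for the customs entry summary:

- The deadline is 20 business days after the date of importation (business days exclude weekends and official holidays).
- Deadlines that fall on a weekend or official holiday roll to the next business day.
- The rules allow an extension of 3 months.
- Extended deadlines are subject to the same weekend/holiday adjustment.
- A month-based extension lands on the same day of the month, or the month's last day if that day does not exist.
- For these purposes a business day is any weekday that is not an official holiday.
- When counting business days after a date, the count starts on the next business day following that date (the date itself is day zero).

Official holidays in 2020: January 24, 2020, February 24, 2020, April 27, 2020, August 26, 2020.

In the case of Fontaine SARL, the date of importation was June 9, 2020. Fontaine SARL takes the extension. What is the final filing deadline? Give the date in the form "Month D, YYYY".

October 7, 2020

Counting 20 business days after June 9, 2020 (skipping weekends and listed holidays) reaches July 7, 2020.
July 7, 2020 is a Tuesday and not a listed holiday, so it stands.
Add 3 months to July 7, 2020: October 7, 2020.
Since October 7, 2020 is a Wednesday and not a holiday, the date is unchanged.
The final due date is October 7, 2020.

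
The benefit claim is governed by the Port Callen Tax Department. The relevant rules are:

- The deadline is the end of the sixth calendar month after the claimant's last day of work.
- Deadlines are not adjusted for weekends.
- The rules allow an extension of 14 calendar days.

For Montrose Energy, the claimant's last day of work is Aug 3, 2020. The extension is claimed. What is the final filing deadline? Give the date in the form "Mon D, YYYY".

Mar 14, 2021

The sixth month after Aug 3, 2020 is February 2021, whose last day is Feb 28, 2021.
Feb 28, 2021 is a Sunday; no weekend or holiday adjustment applies.
Applying the 14-calendar-day extension: Feb 28, 2021 + 14 days = Mar 14, 2021.
Mar 14, 2021 falls on a Sunday. The rules make no weekend/holiday allowance, so it remains Mar 14, 2021.
So the filing is due Mar 14, 2021.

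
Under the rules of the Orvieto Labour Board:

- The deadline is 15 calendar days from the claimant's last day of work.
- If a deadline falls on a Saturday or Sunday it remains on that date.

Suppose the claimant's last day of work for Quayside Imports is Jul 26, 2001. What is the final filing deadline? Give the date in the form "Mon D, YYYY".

From Jul 26, 2001, 15 calendar days later is Aug 10, 2001.
Aug 10, 2001 falls on a Friday. The rules make no weekend/holiday allowance, so it remains Aug 10, 2001.
Deadline: Aug 10, 2001.

Aug 10, 2001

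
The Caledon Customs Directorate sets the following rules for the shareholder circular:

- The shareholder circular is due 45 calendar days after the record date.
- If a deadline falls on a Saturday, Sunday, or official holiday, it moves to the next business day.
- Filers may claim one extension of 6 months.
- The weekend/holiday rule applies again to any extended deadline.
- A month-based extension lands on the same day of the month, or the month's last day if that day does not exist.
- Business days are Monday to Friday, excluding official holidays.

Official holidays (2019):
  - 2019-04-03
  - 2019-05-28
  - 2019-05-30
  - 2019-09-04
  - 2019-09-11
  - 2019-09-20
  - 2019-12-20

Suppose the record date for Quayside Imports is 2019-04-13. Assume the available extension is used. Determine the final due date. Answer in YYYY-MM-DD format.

2019-11-29

Trigger date 2019-04-13 + 45 calendar days = 2019-05-28.
2019-05-28 falls on a listed holiday. Rolling to the next business day gives 2019-05-29, a Wednesday.
Add 6 months to 2019-05-29: 2019-11-29.
Since 2019-11-29 is a Friday and not a holiday, the date is unchanged.
Deadline: 2019-11-29.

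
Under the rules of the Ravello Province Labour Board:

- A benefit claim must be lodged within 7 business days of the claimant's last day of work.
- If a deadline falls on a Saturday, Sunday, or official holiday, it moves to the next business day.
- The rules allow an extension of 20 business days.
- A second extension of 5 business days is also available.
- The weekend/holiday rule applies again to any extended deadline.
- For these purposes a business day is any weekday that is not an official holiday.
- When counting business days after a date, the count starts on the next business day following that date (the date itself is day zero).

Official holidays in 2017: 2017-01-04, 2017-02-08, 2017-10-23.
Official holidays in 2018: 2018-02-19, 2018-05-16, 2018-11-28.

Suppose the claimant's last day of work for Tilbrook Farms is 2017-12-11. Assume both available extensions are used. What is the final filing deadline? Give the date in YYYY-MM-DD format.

Counting 7 business days after 2017-12-11 (skipping weekends and listed holidays) reaches 2017-12-20.
Since 2017-12-20 is a Wednesday and not a holiday, the date is unchanged.
Counting 20 further business days from 2017-12-20 reaches 2018-01-17.
Since 2018-01-17 is a Wednesday and not a holiday, the date is unchanged.
Counting 5 further business days from 2018-01-17 reaches 2018-01-24.
2018-01-24 falls on a Wednesday, which is a business day, so no adjustment is needed.
The final due date is 2018-01-24.

2018-01-24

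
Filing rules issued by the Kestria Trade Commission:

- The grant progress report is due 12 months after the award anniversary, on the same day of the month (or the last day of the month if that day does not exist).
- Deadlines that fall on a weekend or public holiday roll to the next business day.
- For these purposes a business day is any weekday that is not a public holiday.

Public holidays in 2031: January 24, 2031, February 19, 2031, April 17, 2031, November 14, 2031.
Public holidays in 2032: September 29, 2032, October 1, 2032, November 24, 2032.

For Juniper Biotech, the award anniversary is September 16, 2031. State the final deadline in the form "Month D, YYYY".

September 16, 2032

12 months from September 16, 2031 is September 16, 2032.
September 16, 2032 falls on a Thursday, which is a business day, so no adjustment is needed.
The final due date is September 16, 2032.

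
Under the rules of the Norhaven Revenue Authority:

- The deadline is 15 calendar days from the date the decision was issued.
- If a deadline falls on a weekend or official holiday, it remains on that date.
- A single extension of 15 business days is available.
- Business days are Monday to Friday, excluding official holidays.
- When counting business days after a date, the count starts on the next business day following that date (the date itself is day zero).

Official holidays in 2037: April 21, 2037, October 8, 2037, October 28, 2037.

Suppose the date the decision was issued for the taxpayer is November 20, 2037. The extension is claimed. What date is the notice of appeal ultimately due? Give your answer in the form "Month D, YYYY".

Adding 15 calendar days to November 20, 2037 gives December 5, 2037.
No adjustment is made for weekends or holidays, so December 5, 2037 stands.
The 15-business-day extension runs from December 5, 2037 to December 25, 2037.
December 25, 2037 is a Friday; no weekend or holiday adjustment applies.
The final due date is December 25, 2037.

December 25, 2037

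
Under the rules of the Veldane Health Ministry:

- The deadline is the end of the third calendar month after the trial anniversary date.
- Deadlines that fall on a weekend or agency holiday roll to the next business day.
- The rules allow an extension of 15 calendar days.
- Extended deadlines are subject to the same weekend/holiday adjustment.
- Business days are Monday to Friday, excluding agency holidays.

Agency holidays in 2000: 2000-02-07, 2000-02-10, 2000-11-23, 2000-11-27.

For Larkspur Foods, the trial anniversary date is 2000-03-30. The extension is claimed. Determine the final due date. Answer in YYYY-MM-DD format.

2000-07-17

3 months after 2000-03-30 falls in June 2000; the last day of that month is 2000-06-30.
2000-06-30 (Friday) is already a business day.
Applying the 15-calendar-day extension: 2000-06-30 + 15 days = 2000-07-15.
2000-07-15 is a Saturday; the next business day is 2000-07-17 (Monday).
So the filing is due 2000-07-17.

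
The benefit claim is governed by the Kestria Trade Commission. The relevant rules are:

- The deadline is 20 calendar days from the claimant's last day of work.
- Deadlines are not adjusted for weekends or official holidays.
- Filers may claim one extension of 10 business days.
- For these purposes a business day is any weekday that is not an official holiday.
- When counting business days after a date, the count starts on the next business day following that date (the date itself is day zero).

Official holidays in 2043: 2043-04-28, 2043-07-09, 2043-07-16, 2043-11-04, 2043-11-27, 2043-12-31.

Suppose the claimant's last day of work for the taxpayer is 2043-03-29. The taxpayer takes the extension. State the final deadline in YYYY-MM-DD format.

2043-05-04

Adding 20 calendar days to 2043-03-29 gives 2043-04-18.
No adjustment is made for weekends or holidays, so 2043-04-18 stands.
Counting 10 further business days from 2043-04-18 reaches 2043-05-04.
2043-05-04 is a Monday; no weekend or holiday adjustment applies.
Deadline: 2043-05-04.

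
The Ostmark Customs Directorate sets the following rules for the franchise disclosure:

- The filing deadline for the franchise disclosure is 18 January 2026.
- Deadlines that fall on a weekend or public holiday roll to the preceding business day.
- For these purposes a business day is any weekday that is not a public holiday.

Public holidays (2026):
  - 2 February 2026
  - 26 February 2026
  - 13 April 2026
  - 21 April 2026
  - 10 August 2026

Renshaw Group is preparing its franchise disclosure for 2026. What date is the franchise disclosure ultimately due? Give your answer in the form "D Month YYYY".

The statutory due date is 18 January 2026.
18 January 2026 is a Sunday; the preceding business day is 16 January 2026 (Friday).
Deadline: 16 January 2026.

16 January 2026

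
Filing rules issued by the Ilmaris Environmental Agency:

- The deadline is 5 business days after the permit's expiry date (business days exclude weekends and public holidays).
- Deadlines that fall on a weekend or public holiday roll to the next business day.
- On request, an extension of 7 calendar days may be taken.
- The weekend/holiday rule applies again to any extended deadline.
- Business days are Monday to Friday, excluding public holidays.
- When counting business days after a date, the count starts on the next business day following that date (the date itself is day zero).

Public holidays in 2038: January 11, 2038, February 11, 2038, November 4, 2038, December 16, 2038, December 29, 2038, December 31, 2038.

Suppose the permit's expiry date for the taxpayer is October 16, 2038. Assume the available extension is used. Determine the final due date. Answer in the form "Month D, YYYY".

October 29, 2038

5 business days after October 16, 2038, excluding weekends and holidays, is October 22, 2038.
October 22, 2038 (Friday) is already a business day.
With the 7-day extension, October 22, 2038 becomes October 29, 2038.
October 29, 2038 falls on a Friday, which is a business day, so no adjustment is needed.
So the filing is due October 29, 2038.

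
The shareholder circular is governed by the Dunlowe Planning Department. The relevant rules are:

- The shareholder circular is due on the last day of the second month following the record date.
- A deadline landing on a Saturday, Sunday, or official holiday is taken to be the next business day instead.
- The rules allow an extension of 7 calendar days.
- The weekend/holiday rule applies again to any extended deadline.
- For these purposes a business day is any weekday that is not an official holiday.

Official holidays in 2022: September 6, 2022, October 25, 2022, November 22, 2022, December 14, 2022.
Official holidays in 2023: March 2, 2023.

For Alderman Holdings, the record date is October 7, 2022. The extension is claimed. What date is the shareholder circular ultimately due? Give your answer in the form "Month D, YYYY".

January 9, 2023

2 months after October 7, 2022 is December 2022; that month ends on December 31, 2022.
Because December 31, 2022 is a Saturday, the deadline becomes January 2, 2023 (Monday).
Applying the 7-calendar-day extension: January 2, 2023 + 7 days = January 9, 2023.
Since January 9, 2023 is a Monday and not a holiday, the date is unchanged.
Final deadline: January 9, 2023.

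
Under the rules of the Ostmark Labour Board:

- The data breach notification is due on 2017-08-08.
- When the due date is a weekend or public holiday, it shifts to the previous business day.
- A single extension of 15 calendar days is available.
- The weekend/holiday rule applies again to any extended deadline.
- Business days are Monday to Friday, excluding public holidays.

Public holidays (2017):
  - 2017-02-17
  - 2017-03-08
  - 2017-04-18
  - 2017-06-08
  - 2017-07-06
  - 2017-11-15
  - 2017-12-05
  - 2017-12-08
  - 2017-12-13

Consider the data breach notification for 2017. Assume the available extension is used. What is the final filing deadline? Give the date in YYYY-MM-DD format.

2017-08-23

Start from the fixed due date, 2017-08-08.
Since 2017-08-08 is a Tuesday and not a holiday, the date is unchanged.
With the 15-day extension, 2017-08-08 becomes 2017-08-23.
2017-08-23 (Wednesday) is already a business day.
Deadline: 2017-08-23.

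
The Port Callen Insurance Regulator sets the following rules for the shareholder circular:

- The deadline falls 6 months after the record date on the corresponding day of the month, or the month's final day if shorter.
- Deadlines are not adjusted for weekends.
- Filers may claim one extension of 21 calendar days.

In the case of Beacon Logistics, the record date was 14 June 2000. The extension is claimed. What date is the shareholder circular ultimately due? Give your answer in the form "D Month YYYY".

4 January 2001

6 months after 14 June 2000, on the same day of the month, is 14 December 2000.
No adjustment is made for weekends or holidays, so 14 December 2000 stands.
The 21-calendar-day extension moves the deadline from 14 December 2000 to 4 January 2001.
4 January 2001 is a Thursday; no weekend or holiday adjustment applies.
Final deadline: 4 January 2001.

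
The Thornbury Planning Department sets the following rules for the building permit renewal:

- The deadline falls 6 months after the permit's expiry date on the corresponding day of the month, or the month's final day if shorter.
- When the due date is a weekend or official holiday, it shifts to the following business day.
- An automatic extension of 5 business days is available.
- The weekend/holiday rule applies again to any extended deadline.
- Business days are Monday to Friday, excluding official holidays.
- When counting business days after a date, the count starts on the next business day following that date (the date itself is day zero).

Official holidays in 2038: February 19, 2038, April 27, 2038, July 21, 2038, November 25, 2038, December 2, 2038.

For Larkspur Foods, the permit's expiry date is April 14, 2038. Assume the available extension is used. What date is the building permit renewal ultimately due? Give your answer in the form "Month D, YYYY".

October 21, 2038

Moving 6 months forward from April 14, 2038 on the corresponding day gives October 14, 2038.
October 14, 2038 falls on a Thursday, which is a business day, so no adjustment is needed.
Counting 5 further business days from October 14, 2038 reaches October 21, 2038.
Since October 21, 2038 is a Thursday and not a holiday, the date is unchanged.
The final due date is October 21, 2038.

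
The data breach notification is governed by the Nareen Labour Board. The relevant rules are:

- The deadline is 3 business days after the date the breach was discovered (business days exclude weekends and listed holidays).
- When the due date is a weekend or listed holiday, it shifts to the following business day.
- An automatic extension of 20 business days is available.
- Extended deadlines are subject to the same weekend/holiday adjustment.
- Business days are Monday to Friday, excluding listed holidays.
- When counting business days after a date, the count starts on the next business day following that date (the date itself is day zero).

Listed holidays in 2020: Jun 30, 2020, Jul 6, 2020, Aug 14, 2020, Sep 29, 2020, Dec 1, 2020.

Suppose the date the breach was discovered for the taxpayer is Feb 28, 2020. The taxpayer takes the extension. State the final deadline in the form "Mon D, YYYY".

Counting 3 business days after Feb 28, 2020 (skipping weekends and listed holidays) reaches Mar 4, 2020.
Since Mar 4, 2020 is a Wednesday and not a holiday, the date is unchanged.
Counting 20 further business days from Mar 4, 2020 reaches Apr 1, 2020.
Apr 1, 2020 (Wednesday) is already a business day.
Deadline: Apr 1, 2020.

Apr 1, 2020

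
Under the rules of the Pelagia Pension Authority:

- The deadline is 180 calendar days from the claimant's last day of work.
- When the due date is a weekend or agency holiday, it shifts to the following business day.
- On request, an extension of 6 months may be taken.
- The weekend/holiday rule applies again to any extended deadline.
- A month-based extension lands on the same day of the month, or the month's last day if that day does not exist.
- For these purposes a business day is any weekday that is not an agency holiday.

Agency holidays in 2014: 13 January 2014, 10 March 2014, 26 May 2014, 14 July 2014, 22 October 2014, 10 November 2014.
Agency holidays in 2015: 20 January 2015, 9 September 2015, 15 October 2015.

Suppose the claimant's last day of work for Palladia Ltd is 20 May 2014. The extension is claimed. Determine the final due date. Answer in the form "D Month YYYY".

18 May 2015

180 calendar days after 20 May 2014 is 16 November 2014.
16 November 2014 falls on a Sunday. Rolling to the next business day gives 17 November 2014, a Monday.
The 6 months extension carries 17 November 2014 to 17 May 2015.
17 May 2015 is a Sunday, so it moves to the next business day, 18 May 2015 (Monday).
So the filing is due 18 May 2015.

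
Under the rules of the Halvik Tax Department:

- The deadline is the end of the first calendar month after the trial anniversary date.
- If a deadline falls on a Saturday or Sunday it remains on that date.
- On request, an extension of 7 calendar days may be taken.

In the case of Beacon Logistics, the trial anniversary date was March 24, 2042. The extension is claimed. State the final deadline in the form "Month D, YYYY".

May 7, 2042

1 month after March 24, 2042 is April 2042; that month ends on April 30, 2042.
No adjustment is made for weekends or holidays, so April 30, 2042 stands.
The 7-calendar-day extension moves the deadline from April 30, 2042 to May 7, 2042.
No adjustment is made for weekends or holidays, so May 7, 2042 stands.
Deadline: May 7, 2042.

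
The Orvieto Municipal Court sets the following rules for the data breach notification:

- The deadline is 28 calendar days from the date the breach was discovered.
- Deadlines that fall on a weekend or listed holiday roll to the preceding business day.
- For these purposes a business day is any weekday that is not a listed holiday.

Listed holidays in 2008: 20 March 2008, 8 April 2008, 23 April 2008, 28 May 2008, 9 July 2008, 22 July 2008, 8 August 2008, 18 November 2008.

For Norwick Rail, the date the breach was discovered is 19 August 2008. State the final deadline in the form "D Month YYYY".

16 September 2008

Adding 28 calendar days to 19 August 2008 gives 16 September 2008.
Since 16 September 2008 is a Tuesday and not a holiday, the date is unchanged.
Deadline: 16 September 2008.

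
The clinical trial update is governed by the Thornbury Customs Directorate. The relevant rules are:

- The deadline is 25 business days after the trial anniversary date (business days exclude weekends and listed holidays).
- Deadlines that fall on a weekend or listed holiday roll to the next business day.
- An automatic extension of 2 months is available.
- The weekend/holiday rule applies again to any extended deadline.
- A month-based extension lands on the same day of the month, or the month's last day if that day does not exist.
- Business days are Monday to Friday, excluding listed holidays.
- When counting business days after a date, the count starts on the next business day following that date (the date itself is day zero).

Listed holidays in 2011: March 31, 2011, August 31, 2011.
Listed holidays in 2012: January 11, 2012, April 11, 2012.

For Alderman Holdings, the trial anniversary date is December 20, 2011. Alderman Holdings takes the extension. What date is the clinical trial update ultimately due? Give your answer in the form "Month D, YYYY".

Counting 25 business days after December 20, 2011 (skipping weekends and listed holidays) reaches January 25, 2012.
Since January 25, 2012 is a Wednesday and not a holiday, the date is unchanged.
Applying the 2 months extension: 2 months after January 25, 2012 is March 25, 2012.
March 25, 2012 is a Sunday; the next business day is March 26, 2012 (Monday).
The final due date is March 26, 2012.

March 26, 2012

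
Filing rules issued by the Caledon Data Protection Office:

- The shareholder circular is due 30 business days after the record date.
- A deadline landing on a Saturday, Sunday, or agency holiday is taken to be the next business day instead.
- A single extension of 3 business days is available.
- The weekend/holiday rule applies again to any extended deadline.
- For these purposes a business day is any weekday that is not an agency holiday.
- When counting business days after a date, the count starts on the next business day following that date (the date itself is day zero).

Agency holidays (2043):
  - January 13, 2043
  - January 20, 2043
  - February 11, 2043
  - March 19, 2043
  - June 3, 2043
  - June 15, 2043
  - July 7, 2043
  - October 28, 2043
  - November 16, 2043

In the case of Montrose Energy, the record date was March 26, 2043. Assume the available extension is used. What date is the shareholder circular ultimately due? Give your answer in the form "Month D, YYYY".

May 12, 2043

30 business days after March 26, 2043, excluding weekends and holidays, is May 7, 2043.
May 7, 2043 is a Thursday and not a listed holiday, so it stands.
The 3-business-day extension runs from May 7, 2043 to May 12, 2043.
May 12, 2043 (Tuesday) is already a business day.
Deadline: May 12, 2043.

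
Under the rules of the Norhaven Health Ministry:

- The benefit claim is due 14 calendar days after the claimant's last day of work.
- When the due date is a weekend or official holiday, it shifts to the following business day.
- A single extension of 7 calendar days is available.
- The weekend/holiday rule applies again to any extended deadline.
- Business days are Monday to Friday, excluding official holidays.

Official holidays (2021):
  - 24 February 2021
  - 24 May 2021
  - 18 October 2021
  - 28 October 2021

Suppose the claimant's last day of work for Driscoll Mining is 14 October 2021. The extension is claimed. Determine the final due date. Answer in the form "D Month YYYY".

From 14 October 2021, 14 calendar days later is 28 October 2021.
28 October 2021 is a listed holiday; the next business day is 29 October 2021 (Friday).
Applying the 7-calendar-day extension: 29 October 2021 + 7 days = 5 November 2021.
5 November 2021 is a Friday and not a listed holiday, so it stands.
Final deadline: 5 November 2021.

5 November 2021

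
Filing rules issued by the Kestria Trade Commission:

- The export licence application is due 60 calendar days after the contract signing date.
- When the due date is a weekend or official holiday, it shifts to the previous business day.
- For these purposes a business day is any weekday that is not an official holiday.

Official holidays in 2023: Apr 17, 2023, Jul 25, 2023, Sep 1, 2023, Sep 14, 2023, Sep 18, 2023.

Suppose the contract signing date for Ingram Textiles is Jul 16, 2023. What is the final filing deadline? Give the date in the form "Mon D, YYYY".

Sep 13, 2023

Trigger date Jul 16, 2023 + 60 calendar days = Sep 14, 2023.
Sep 14, 2023 is a listed holiday, so it moves to the preceding business day, Sep 13, 2023 (Wednesday).
Deadline: Sep 13, 2023.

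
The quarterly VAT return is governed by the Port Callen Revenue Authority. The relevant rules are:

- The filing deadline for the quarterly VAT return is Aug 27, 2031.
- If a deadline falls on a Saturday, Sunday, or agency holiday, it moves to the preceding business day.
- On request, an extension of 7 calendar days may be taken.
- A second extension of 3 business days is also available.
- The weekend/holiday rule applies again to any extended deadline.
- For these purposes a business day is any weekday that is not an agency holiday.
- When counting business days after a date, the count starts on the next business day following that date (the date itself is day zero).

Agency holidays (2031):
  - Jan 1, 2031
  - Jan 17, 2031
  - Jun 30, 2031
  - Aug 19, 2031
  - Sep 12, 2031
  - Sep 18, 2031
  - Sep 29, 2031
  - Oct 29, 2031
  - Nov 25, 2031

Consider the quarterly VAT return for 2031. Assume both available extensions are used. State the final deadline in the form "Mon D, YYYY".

Sep 8, 2031

The statutory due date is Aug 27, 2031.
Aug 27, 2031 is a Wednesday and not a listed holiday, so it stands.
With the 7-day extension, Aug 27, 2031 becomes Sep 3, 2031.
Sep 3, 2031 (Wednesday) is already a business day.
The 3-business-day extension runs from Sep 3, 2031 to Sep 8, 2031.
Sep 8, 2031 falls on a Monday, which is a business day, so no adjustment is needed.
So the filing is due Sep 8, 2031.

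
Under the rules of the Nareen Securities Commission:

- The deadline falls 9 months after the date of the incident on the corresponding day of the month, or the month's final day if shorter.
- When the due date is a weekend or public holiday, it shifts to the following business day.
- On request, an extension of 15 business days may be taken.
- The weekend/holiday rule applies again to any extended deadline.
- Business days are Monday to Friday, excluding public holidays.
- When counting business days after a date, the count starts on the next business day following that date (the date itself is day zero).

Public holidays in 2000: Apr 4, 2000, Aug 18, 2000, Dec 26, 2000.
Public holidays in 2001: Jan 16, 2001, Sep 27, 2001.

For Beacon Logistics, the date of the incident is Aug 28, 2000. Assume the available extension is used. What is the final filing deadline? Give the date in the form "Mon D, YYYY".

9 months from Aug 28, 2000 is May 28, 2001.
May 28, 2001 (Monday) is already a business day.
Applying the 15-business-day extension: 15 business days after May 28, 2001 is Jun 18, 2001.
Jun 18, 2001 is a Monday and not a listed holiday, so it stands.
Final deadline: Jun 18, 2001.

Jun 18, 2001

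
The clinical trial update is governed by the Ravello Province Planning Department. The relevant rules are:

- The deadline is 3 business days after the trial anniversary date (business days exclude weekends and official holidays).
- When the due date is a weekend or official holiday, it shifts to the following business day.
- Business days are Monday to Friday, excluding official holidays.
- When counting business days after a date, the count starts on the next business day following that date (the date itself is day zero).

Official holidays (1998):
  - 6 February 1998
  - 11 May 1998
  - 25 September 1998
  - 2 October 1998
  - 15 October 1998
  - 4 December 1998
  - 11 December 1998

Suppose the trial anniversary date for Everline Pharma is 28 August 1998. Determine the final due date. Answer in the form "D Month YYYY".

2 September 1998

Starting the day after 28 August 1998 and counting 3 business days lands on 2 September 1998.
2 September 1998 is a Wednesday and not a listed holiday, so it stands.
Final deadline: 2 September 1998.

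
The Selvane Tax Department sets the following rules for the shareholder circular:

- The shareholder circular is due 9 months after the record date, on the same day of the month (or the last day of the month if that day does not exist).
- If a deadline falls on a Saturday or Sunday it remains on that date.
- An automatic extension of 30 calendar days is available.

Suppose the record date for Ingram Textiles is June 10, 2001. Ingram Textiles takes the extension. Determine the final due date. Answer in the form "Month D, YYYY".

April 9, 2002

Moving 9 months forward from June 10, 2001 on the corresponding day gives March 10, 2002.
March 10, 2002 is a Sunday; no weekend or holiday adjustment applies.
Applying the 30-calendar-day extension: March 10, 2002 + 30 days = April 9, 2002.
April 9, 2002 is a Tuesday; no weekend or holiday adjustment applies.
Deadline: April 9, 2002.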